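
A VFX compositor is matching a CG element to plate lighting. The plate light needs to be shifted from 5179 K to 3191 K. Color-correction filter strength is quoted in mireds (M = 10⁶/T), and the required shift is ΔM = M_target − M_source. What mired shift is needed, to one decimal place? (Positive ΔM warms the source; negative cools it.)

+120.3 mireds

M_source = 10⁶/5179 = 193.087; M_target = 10⁶/3191 = 313.381.
ΔM = 313.381 − 193.087 = 120.294 → +120.3 mireds, a warming shift.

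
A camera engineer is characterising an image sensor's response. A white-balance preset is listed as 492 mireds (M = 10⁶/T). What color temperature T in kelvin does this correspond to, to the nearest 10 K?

2030 K

T = 10⁶ / 492 = 2032.52 K → 2030 K.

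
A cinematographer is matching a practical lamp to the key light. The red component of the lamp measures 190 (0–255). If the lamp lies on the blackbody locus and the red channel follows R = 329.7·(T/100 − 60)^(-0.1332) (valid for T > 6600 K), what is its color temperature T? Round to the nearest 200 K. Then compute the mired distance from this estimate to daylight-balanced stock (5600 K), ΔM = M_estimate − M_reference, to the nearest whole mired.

(t − 60)^(-0.1332) = 190/329.7 = 0.57628.
t − 60 = 0.57628^(1/-0.1332) = 0.57628^(-7.508) = 62.667, so t = 122.667.
T = 100·t = 12267 K → 12200 K to the nearest 200 K.
M_estimate = 10⁶/12200 = 81.97; M_reference = 10⁶/5600 = 178.57.
ΔM = 81.97 − 178.57 = -96.60 → -97 mireds.

-97 mireds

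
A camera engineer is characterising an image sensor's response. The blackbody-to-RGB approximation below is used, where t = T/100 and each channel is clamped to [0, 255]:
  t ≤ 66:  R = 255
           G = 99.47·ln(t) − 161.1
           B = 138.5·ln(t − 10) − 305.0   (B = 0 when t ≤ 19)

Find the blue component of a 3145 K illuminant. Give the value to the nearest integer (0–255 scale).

t = 3145/100 = 31.45; the t ≤ 66 branch applies.
B = 138.5·ln(31.45 − 10) − 305.0 = 138.5·ln 21.45 − 305.0 = 138.5·3.0657 − 305.0 = 119.603.
Rounded: 120.

120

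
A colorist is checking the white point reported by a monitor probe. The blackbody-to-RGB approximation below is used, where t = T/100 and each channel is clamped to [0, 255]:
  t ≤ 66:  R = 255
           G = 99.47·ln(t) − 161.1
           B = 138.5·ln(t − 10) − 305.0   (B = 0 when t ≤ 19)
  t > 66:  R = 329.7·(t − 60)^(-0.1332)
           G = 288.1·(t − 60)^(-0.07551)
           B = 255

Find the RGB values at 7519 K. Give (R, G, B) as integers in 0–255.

t = 7519/100 = 75.19; the t > 66 branch applies.
R = 329.7·(75.19 − 60)^(-0.1332) = 329.7·15.19^(-0.1332) = 329.7·0.69601 = 229.475.
G = 288.1·(75.19 − 60)^(-0.07551) = 288.1·15.19^(-0.07551) = 288.1·0.81429 = 234.598.
B = 255 by definition for t > 66.
Rounded: (229, 235, 255).

(229, 235, 255)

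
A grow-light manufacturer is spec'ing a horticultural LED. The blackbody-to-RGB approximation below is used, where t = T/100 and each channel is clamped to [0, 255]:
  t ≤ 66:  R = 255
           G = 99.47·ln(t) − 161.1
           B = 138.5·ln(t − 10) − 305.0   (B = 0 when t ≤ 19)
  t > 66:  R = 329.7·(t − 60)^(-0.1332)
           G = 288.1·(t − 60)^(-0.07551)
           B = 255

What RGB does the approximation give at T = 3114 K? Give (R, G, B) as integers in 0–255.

t = 3114/100 = 31.14; the t ≤ 66 branch applies.
R = 255 by definition for t ≤ 66.
G = 99.47·ln 31.14 − 161.1 = 99.47·3.4385 − 161.1 = 180.927.
B = 138.5·ln(31.14 − 10) − 305.0 = 138.5·ln 21.14 − 305.0 = 138.5·3.0512 − 305.0 = 117.587.
Rounded: (255, 181, 118).

(255, 181, 118)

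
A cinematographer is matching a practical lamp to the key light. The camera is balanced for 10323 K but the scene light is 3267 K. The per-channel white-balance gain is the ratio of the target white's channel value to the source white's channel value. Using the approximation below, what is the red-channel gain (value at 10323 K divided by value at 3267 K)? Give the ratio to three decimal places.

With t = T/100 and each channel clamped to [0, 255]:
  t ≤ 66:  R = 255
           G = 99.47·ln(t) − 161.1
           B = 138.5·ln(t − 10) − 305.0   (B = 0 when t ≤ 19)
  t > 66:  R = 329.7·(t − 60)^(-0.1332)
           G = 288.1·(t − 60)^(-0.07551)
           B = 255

0.783

At 3267 K (t = 32.67):
  R = 255 by definition for t ≤ 66.
At 10323 K (t = 103.23):
  R = 329.7·(103.23 − 60)^(-0.1332) = 329.7·43.23^(-0.1332) = 329.7·0.60550 = 199.633.
Gain = 199.633 / 255.000 = 0.7829 → 0.783.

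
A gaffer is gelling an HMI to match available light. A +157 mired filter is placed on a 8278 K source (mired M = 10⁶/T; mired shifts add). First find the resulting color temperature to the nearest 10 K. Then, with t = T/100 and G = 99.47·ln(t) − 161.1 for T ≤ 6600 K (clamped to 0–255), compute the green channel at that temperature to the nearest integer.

M_in = 10⁶/8278 = 120.80; M_out = 120.80 + (+157) = 277.80.
T_out = 10⁶/277.80 = 3599.7 K → 3600 K; t = 36.
G = 99.47·ln 36 − 161.1 = 99.47·3.5835 − 161.1 = 195.353.
Rounded: 195.

195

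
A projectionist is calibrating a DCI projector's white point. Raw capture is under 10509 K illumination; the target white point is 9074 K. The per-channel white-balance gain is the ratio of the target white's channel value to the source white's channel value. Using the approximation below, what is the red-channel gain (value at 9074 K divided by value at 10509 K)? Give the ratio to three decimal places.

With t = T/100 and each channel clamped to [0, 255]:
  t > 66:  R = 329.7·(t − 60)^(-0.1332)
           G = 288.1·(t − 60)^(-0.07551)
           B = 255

1.052

At 10509 K (t = 105.09):
  R = 329.7·(105.09 − 60)^(-0.1332) = 329.7·45.09^(-0.1332) = 329.7·0.60211 = 198.516.
At 9074 K (t = 90.74):
  R = 329.7·(90.74 − 60)^(-0.1332) = 329.7·30.74^(-0.1332) = 329.7·0.63363 = 208.909.
Gain = 208.909 / 198.516 = 1.0524 → 1.052.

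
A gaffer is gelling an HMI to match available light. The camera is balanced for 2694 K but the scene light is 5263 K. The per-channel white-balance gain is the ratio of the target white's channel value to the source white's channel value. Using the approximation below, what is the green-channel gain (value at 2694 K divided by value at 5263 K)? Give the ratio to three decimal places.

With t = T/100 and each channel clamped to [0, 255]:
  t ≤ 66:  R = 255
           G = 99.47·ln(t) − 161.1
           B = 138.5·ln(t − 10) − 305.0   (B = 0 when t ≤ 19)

0.714

At 5263 K (t = 52.63):
  G = 99.47·ln 52.63 − 161.1 = 99.47·3.9633 − 161.1 = 233.128.
At 2694 K (t = 26.94):
  G = 99.47·ln 26.94 − 161.1 = 99.47·3.2936 − 161.1 = 166.516.
Gain = 166.516 / 233.128 = 0.7143 → 0.714.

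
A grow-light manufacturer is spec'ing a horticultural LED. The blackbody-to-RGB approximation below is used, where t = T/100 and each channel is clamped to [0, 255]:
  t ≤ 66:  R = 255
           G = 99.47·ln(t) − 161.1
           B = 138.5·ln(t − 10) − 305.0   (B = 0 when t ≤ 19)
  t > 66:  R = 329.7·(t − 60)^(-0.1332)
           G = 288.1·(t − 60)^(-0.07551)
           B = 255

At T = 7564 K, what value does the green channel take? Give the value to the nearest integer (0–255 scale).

234

t = 7564/100 = 75.64; the t > 66 branch applies.
G = 288.1·(75.64 − 60)^(-0.07551) = 288.1·15.64^(-0.07551) = 288.1·0.81250 = 234.081.
Rounded: 234.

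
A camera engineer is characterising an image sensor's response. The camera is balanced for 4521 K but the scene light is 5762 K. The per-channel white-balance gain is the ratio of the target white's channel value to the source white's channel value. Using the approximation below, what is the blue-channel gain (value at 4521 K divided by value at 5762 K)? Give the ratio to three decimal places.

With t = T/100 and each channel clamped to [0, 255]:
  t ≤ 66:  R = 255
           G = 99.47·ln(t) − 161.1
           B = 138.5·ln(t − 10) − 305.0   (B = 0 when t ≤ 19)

0.818

At 5762 K (t = 57.62):
  B = 138.5·ln(57.62 − 10) − 305.0 = 138.5·ln 47.62 − 305.0 = 138.5·3.8633 − 305.0 = 230.061.
At 4521 K (t = 45.21):
  B = 138.5·ln(45.21 − 10) − 305.0 = 138.5·ln 35.21 − 305.0 = 138.5·3.5613 − 305.0 = 188.244.
Gain = 188.244 / 230.061 = 0.8182 → 0.818.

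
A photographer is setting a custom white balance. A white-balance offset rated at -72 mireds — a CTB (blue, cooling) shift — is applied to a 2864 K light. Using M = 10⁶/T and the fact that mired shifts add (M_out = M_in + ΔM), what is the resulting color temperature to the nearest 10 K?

M_in = 10⁶/2864 = 349.16 mireds.
M_out = 349.16 + (-72) = 277.16 mireds.
T_out = 10⁶/277.16 = 3608.0 K → 3610 K.

3610 K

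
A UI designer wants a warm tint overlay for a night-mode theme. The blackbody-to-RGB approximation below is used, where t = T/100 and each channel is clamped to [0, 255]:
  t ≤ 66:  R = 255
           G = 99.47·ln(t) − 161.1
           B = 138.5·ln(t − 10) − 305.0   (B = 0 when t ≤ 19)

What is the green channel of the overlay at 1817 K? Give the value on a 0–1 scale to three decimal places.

t = 1817/100 = 18.17; the t ≤ 66 branch applies.
G = 99.47·ln 18.17 − 161.1 = 99.47·2.8998 − 161.1 = 127.340.
On a 0–1 scale: 127.340/255 = 0.4994 → 0.499.

0.499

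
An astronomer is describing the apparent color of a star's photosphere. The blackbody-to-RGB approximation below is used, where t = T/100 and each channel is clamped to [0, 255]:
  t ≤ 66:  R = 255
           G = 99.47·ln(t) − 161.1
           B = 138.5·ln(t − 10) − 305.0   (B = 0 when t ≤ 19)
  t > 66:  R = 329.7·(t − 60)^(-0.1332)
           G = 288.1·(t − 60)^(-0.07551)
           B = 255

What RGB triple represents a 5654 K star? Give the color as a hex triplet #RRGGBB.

#FFF0E3

t = 5654/100 = 56.54; the t ≤ 66 branch applies.
R = 255 by definition for t ≤ 66.
G = 99.47·ln 56.54 − 161.1 = 99.47·4.0349 − 161.1 = 240.256.
B = 138.5·ln(56.54 − 10) − 305.0 = 138.5·ln 46.54 − 305.0 = 138.5·3.8403 − 305.0 = 226.883.
Rounded: (255, 240, 227).
In hex: #FFF0E3.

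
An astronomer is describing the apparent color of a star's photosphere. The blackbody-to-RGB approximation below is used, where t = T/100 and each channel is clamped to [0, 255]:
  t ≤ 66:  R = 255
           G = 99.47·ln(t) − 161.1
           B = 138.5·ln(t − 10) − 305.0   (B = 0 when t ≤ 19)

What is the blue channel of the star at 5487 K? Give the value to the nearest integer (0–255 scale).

t = 5487/100 = 54.87; the t ≤ 66 branch applies.
B = 138.5·ln(54.87 − 10) − 305.0 = 138.5·ln 44.87 − 305.0 = 138.5·3.8038 − 305.0 = 221.822.
Rounded: 222.

222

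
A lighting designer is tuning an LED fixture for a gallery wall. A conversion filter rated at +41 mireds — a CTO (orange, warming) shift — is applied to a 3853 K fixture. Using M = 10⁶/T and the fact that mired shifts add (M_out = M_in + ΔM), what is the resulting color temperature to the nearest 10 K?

M_in = 10⁶/3853 = 259.54 mireds.
M_out = 259.54 + (+41) = 300.54 mireds.
T_out = 10⁶/300.54 = 3327.4 K → 3330 K.

3330 K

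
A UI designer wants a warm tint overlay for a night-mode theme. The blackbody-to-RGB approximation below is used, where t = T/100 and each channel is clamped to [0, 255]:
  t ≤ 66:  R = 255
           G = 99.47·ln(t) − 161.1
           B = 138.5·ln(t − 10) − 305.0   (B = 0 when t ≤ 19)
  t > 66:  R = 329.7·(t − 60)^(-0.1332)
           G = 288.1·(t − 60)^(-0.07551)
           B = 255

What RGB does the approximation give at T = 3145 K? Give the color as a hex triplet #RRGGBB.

t = 3145/100 = 31.45; the t ≤ 66 branch applies.
R = 255 by definition for t ≤ 66.
G = 99.47·ln 31.45 − 161.1 = 99.47·3.4484 − 161.1 = 181.912.
B = 138.5·ln(31.45 − 10) − 305.0 = 138.5·ln 21.45 − 305.0 = 138.5·3.0657 − 305.0 = 119.603.
Rounded: (255, 182, 120).
In hex: #FFB678.

#FFB678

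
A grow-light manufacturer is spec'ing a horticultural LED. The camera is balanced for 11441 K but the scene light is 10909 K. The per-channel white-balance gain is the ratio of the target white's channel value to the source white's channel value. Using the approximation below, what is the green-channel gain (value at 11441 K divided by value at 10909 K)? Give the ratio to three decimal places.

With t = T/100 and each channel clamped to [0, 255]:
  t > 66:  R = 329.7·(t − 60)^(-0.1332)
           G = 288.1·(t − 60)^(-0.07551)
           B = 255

At 10909 K (t = 109.09):
  G = 288.1·(109.09 − 60)^(-0.07551) = 288.1·49.09^(-0.07551) = 288.1·0.74527 = 214.712.
At 11441 K (t = 114.41):
  G = 288.1·(114.41 − 60)^(-0.07551) = 288.1·54.41^(-0.07551) = 288.1·0.73950 = 213.050.
Gain = 213.050 / 214.712 = 0.9923 → 0.992.

0.992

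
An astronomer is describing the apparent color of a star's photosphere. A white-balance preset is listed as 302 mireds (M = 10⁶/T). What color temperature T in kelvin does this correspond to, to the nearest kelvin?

T = 10⁶ / 302 = 3311.26 K → 3311 K.

3311 K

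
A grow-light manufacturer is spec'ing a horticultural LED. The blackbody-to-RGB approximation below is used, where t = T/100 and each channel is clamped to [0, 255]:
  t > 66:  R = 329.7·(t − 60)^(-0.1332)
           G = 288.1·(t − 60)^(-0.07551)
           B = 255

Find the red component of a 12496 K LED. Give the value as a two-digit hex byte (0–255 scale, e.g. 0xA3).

t = 12496/100 = 124.96; the t > 66 branch applies.
R = 329.7·(124.96 − 60)^(-0.1332) = 329.7·64.96^(-0.1332) = 329.7·0.57353 = 189.093.
Rounded: 189; in hex, 0xBD.

0xBD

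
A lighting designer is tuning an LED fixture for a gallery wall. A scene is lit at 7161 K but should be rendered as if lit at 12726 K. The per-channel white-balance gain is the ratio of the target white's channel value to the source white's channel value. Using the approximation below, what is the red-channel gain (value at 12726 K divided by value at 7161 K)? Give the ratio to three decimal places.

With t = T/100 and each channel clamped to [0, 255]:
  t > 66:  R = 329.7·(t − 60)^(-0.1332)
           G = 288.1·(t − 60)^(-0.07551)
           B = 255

0.791

At 7161 K (t = 71.61):
  R = 329.7·(71.61 − 60)^(-0.1332) = 329.7·11.61^(-0.1332) = 329.7·0.72138 = 237.839.
At 12726 K (t = 127.26):
  R = 329.7·(127.26 − 60)^(-0.1332) = 329.7·67.26^(-0.1332) = 329.7·0.57088 = 188.218.
Gain = 188.218 / 237.839 = 0.7914 → 0.791.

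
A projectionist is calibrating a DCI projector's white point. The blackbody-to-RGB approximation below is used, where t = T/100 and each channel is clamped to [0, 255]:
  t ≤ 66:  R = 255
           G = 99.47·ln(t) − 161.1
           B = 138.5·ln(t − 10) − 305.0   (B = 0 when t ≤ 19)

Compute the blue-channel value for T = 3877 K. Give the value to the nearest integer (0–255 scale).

t = 3877/100 = 38.77; the t ≤ 66 branch applies.
B = 138.5·ln(38.77 − 10) − 305.0 = 138.5·ln 28.77 − 305.0 = 138.5·3.3593 − 305.0 = 160.268.
Rounded: 160.

160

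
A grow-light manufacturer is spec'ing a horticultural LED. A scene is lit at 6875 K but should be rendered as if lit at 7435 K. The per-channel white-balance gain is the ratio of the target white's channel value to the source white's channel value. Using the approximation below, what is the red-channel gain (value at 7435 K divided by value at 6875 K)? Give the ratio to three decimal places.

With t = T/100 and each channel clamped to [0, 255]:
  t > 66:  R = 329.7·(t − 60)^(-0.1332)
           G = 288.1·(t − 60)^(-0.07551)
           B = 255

0.936

At 6875 K (t = 68.75):
  R = 329.7·(68.75 − 60)^(-0.1332) = 329.7·8.75^(-0.1332) = 329.7·0.74907 = 246.970.
At 7435 K (t = 74.35):
  R = 329.7·(74.35 − 60)^(-0.1332) = 329.7·14.35^(-0.1332) = 329.7·0.70131 = 231.220.
Gain = 231.220 / 246.970 = 0.9362 → 0.936.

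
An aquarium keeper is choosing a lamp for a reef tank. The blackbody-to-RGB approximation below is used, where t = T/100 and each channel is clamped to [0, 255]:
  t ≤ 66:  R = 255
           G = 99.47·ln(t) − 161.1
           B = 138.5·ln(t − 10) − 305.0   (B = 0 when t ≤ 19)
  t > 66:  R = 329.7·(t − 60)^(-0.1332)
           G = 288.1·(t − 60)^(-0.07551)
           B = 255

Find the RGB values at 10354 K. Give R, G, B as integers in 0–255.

t = 10354/100 = 103.54; the t > 66 branch applies.
R = 329.7·(103.54 − 60)^(-0.1332) = 329.7·43.54^(-0.1332) = 329.7·0.60492 = 199.443.
G = 288.1·(103.54 − 60)^(-0.07551) = 288.1·43.54^(-0.07551) = 288.1·0.75205 = 216.666.
B = 255 by definition for t > 66.
Rounded: (199, 217, 255).

R=199, G=217, B=255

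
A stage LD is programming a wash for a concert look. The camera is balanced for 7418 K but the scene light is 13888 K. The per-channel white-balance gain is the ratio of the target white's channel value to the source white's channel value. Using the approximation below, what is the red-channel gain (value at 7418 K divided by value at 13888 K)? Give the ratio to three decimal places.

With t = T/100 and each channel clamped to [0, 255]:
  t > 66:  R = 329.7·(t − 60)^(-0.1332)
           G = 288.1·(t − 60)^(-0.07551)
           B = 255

1.257

At 13888 K (t = 138.88):
  R = 329.7·(138.88 − 60)^(-0.1332) = 329.7·78.88^(-0.1332) = 329.7·0.55889 = 184.265.
At 7418 K (t = 74.18):
  R = 329.7·(74.18 − 60)^(-0.1332) = 329.7·14.18^(-0.1332) = 329.7·0.70242 = 231.588.
Gain = 231.588 / 184.265 = 1.2568 → 1.257.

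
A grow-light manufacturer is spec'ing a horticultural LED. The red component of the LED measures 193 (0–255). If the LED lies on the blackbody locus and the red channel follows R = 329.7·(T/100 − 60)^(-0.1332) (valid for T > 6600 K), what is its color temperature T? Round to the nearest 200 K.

11600 K

(t − 60)^(-0.1332) = 193/329.7 = 0.58538.
t − 60 = 0.58538^(1/-0.1332) = 0.58538^(-7.508) = 55.713, so t = 115.713.
T = 100·t = 11571 K → 11600 K to the nearest 200 K.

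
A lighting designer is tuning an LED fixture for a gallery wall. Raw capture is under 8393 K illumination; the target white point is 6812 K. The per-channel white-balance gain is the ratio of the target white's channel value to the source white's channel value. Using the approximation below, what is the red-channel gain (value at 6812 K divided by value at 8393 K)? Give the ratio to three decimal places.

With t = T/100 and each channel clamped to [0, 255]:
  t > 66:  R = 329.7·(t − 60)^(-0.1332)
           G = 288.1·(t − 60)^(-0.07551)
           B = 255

1.155

At 8393 K (t = 83.93):
  R = 329.7·(83.93 − 60)^(-0.1332) = 329.7·23.93^(-0.1332) = 329.7·0.65513 = 215.995.
At 6812 K (t = 68.12):
  R = 329.7·(68.12 − 60)^(-0.1332) = 329.7·8.12^(-0.1332) = 329.7·0.75657 = 249.440.
Gain = 249.440 / 215.995 = 1.1548 → 1.155.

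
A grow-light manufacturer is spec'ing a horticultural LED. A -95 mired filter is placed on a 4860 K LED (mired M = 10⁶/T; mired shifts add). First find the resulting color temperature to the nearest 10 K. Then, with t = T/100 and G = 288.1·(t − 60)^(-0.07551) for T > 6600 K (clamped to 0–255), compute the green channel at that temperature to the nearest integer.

223

M_in = 10⁶/4860 = 205.76; M_out = 205.76 + (-95) = 110.76.
T_out = 10⁶/110.76 = 9028.4 K → 9030 K; t = 90.3.
G = 288.1·(90.3 − 60)^(-0.07551) = 288.1·30.3^(-0.07551) = 288.1·0.77292 = 222.679.
Rounded: 223.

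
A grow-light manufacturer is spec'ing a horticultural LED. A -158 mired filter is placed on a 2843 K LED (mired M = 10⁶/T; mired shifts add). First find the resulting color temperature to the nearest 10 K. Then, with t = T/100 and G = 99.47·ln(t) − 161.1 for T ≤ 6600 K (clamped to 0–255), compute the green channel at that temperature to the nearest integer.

M_in = 10⁶/2843 = 351.74; M_out = 351.74 + (-158) = 193.74.
T_out = 10⁶/193.74 = 5161.5 K → 5160 K; t = 51.6.
G = 99.47·ln 51.6 − 161.1 = 99.47·3.9435 − 161.1 = 231.162.
Rounded: 231.

231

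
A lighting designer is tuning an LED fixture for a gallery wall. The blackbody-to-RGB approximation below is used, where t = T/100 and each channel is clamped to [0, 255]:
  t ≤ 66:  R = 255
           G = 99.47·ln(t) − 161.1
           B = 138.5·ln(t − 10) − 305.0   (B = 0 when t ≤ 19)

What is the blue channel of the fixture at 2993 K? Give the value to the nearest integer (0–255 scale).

t = 2993/100 = 29.93; the t ≤ 66 branch applies.
B = 138.5·ln(29.93 − 10) − 305.0 = 138.5·ln 19.93 − 305.0 = 138.5·2.9922 − 305.0 = 109.423.
Rounded: 109.

109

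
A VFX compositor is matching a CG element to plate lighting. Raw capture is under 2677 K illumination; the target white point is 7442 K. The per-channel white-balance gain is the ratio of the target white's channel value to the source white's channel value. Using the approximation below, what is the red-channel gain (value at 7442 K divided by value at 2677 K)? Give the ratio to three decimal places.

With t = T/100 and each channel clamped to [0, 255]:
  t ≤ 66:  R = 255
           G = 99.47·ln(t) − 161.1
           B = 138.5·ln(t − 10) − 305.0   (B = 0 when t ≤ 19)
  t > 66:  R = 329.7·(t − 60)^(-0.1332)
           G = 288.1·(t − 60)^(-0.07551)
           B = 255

0.906

At 2677 K (t = 26.77):
  R = 255 by definition for t ≤ 66.
At 7442 K (t = 74.42):
  R = 329.7·(74.42 − 60)^(-0.1332) = 329.7·14.42^(-0.1332) = 329.7·0.70085 = 231.071.
Gain = 231.071 / 255.000 = 0.9062 → 0.906.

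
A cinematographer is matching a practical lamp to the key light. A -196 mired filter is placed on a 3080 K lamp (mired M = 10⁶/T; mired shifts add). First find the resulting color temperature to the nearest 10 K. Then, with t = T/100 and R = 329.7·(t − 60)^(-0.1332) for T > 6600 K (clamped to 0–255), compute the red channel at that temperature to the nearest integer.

M_in = 10⁶/3080 = 324.68; M_out = 324.68 + (-196) = 128.68.
T_out = 10⁶/128.68 = 7771.5 K → 7770 K; t = 77.7.
R = 329.7·(77.7 − 60)^(-0.1332) = 329.7·17.7^(-0.1332) = 329.7·0.68198 = 224.848.
Rounded: 225.

225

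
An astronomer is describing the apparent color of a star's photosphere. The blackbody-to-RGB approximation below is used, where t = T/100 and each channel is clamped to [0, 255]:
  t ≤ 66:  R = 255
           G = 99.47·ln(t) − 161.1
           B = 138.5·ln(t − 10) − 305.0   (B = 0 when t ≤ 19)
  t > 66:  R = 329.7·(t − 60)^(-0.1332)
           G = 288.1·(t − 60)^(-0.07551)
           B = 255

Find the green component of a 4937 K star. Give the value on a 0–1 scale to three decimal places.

t = 4937/100 = 49.37; the t ≤ 66 branch applies.
G = 99.47·ln 49.37 − 161.1 = 99.47·3.8993 − 161.1 = 226.768.
On a 0–1 scale: 226.768/255 = 0.8893 → 0.889.

0.889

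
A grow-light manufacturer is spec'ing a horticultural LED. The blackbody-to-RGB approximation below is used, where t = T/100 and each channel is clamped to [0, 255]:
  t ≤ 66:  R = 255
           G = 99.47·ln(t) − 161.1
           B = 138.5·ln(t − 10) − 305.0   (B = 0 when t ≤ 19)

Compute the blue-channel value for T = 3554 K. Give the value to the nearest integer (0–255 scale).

t = 3554/100 = 35.54; the t ≤ 66 branch applies.
B = 138.5·ln(35.54 − 10) − 305.0 = 138.5·ln 25.54 − 305.0 = 138.5·3.2402 − 305.0 = 143.774.
Rounded: 144.

144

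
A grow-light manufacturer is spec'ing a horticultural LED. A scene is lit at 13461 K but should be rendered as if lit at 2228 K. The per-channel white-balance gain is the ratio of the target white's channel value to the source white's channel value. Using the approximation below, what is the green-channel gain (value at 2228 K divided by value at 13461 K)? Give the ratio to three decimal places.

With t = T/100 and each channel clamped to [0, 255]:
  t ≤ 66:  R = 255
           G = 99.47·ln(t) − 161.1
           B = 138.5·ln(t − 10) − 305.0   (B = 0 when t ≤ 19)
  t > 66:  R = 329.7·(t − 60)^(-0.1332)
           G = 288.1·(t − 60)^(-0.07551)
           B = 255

0.710

At 13461 K (t = 134.61):
  G = 288.1·(134.61 − 60)^(-0.07551) = 288.1·74.61^(-0.07551) = 288.1·0.72208 = 208.031.
At 2228 K (t = 22.28):
  G = 99.47·ln 22.28 − 161.1 = 99.47·3.1037 − 161.1 = 147.624.
Gain = 147.624 / 208.031 = 0.7096 → 0.710.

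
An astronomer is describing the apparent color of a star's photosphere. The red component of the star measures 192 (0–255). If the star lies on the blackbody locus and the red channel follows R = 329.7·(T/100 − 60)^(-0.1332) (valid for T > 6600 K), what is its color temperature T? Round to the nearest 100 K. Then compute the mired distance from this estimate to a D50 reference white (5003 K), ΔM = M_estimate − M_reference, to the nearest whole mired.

-115 mireds

(t − 60)^(-0.1332) = 192/329.7 = 0.58235.
t − 60 = 0.58235^(1/-0.1332) = 0.58235^(-7.508) = 57.929, so t = 117.929.
T = 100·t = 11793 K → 11800 K to the nearest 100 K.
M_estimate = 10⁶/11800 = 84.75; M_reference = 10⁶/5003 = 199.88.
ΔM = 84.75 − 199.88 = -115.13 → -115 mireds.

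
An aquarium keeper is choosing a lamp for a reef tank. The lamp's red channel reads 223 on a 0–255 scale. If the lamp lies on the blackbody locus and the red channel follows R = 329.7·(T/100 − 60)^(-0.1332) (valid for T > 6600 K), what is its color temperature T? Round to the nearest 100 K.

7900 K

(t − 60)^(-0.1332) = 223/329.7 = 0.67637.
t − 60 = 0.67637^(1/-0.1332) = 0.67637^(-7.508) = 18.831, so t = 78.831.
T = 100·t = 7883 K → 7900 K to the nearest 100 K.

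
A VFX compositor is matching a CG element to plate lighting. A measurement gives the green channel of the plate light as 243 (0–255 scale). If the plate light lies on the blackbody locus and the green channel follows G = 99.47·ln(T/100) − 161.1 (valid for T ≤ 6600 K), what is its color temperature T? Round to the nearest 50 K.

5800 K

ln t = (243 + 161.1) / 99.47 = 4.0625.
t = e^4.0625 = 58.121.
T = 100·t = 5812 K → 5800 K to the nearest 50 K.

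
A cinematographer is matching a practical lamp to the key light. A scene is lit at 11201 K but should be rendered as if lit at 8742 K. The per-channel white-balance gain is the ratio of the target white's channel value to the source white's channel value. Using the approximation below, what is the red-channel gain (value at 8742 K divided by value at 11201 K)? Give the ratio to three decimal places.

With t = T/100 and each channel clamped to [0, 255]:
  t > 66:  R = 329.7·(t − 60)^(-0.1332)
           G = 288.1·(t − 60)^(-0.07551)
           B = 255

At 11201 K (t = 112.01):
  R = 329.7·(112.01 − 60)^(-0.1332) = 329.7·52.01^(-0.1332) = 329.7·0.59077 = 194.776.
At 8742 K (t = 87.42):
  R = 329.7·(87.42 − 60)^(-0.1332) = 329.7·27.42^(-0.1332) = 329.7·0.64335 = 212.114.
Gain = 212.114 / 194.776 = 1.0890 → 1.089.

1.089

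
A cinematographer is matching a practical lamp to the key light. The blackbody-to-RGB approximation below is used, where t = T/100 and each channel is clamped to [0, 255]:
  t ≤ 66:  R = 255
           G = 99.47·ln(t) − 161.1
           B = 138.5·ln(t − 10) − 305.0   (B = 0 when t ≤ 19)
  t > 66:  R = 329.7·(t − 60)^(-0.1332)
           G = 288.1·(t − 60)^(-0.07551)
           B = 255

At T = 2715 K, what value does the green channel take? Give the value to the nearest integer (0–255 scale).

167

t = 2715/100 = 27.15; the t ≤ 66 branch applies.
G = 99.47·ln 27.15 − 161.1 = 99.47·3.3014 − 161.1 = 167.288.
Rounded: 167.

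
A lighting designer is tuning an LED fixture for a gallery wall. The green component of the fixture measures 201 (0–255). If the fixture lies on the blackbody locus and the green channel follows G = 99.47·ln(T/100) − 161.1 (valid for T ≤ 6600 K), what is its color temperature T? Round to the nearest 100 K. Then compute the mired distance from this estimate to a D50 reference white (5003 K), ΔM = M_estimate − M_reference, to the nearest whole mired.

ln t = (201 + 161.1) / 99.47 = 3.6403.
t = e^3.6403 = 38.103.
T = 100·t = 3810 K → 3800 K to the nearest 100 K.
M_estimate = 10⁶/3800 = 263.16; M_reference = 10⁶/5003 = 199.88.
ΔM = 263.16 − 199.88 = 63.28 → +63 mireds.

+63 mireds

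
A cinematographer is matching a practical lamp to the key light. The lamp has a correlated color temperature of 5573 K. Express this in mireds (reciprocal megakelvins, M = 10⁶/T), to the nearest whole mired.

179 mireds

M = 10⁶ / 5573 = 179.437 → 179 mireds.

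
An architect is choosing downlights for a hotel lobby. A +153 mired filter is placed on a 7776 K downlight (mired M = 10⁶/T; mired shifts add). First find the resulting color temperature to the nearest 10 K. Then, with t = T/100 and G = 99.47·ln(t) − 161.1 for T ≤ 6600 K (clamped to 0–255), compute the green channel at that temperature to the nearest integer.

M_in = 10⁶/7776 = 128.60; M_out = 128.60 + (+153) = 281.60.
T_out = 10⁶/281.60 = 3551.1 K → 3550 K; t = 35.5.
G = 99.47·ln 35.5 − 161.1 = 99.47·3.5695 − 161.1 = 193.961.
Rounded: 194.

194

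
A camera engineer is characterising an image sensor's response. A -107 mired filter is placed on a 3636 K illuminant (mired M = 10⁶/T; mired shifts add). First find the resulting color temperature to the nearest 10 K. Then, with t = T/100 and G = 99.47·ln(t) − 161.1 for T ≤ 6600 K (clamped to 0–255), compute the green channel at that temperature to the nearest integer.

245

M_in = 10⁶/3636 = 275.03; M_out = 275.03 + (-107) = 168.03.
T_out = 10⁶/168.03 = 5951.4 K → 5950 K; t = 59.5.
G = 99.47·ln 59.5 − 161.1 = 99.47·4.0860 − 161.1 = 245.332.
Rounded: 245.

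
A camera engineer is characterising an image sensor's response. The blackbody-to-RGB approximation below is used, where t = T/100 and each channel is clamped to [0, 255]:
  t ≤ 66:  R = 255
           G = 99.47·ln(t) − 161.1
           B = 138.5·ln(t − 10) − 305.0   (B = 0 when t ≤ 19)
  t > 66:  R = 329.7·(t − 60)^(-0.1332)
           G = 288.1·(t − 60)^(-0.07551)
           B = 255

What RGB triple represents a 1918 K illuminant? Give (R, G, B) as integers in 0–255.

(255, 133, 2)

t = 1918/100 = 19.18; the t ≤ 66 branch applies.
R = 255 by definition for t ≤ 66.
G = 99.47·ln 19.18 − 161.1 = 99.47·2.9539 − 161.1 = 132.721.
B = 138.5·ln(19.18 − 10) − 305.0 = 138.5·ln 9.18 − 305.0 = 138.5·2.2170 − 305.0 = 2.058.
Rounded: (255, 133, 2).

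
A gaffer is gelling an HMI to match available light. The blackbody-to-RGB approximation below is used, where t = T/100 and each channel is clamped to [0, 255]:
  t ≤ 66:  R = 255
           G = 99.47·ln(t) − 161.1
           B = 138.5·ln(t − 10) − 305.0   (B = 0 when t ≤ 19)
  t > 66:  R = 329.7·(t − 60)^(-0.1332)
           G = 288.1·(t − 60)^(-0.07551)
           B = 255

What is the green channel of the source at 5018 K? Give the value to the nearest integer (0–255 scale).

t = 5018/100 = 50.18; the t ≤ 66 branch applies.
G = 99.47·ln 50.18 − 161.1 = 99.47·3.9156 − 161.1 = 228.386.
Rounded: 228.

228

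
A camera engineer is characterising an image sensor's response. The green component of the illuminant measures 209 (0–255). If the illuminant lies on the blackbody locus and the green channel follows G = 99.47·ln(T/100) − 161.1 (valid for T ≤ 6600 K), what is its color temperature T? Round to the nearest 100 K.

ln t = (209 + 161.1) / 99.47 = 3.7207.
t = e^3.7207 = 41.294.
T = 100·t = 4129 K → 4100 K to the nearest 100 K.

4100 K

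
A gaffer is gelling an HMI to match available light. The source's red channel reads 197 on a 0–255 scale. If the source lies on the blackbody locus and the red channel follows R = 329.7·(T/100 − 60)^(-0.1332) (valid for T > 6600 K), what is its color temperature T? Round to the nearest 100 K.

(t − 60)^(-0.1332) = 197/329.7 = 0.59751.
t − 60 = 0.59751^(1/-0.1332) = 0.59751^(-7.508) = 47.761, so t = 107.761.
T = 100·t = 10776 K → 10800 K to the nearest 100 K.

10800 K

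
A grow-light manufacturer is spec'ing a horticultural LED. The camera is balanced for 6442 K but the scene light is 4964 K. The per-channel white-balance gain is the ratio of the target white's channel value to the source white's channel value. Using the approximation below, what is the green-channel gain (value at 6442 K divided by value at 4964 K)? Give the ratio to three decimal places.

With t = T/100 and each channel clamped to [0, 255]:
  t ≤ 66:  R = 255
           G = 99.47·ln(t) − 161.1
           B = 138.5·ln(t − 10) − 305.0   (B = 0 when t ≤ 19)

1.114

At 4964 K (t = 49.64):
  G = 99.47·ln 49.64 − 161.1 = 99.47·3.9048 − 161.1 = 227.310.
At 6442 K (t = 64.42):
  G = 99.47·ln 64.42 − 161.1 = 99.47·4.1654 − 161.1 = 253.235.
Gain = 253.235 / 227.310 = 1.1140 → 1.114.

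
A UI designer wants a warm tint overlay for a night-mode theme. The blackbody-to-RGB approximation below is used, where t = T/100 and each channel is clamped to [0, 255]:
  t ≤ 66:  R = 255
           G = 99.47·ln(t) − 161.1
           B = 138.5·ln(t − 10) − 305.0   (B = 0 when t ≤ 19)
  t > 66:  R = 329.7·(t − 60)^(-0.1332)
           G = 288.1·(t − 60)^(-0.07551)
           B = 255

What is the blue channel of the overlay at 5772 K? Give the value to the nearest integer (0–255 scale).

230

t = 5772/100 = 57.72; the t ≤ 66 branch applies.
B = 138.5·ln(57.72 − 10) − 305.0 = 138.5·ln 47.72 − 305.0 = 138.5·3.8654 − 305.0 = 230.351.
Rounded: 230.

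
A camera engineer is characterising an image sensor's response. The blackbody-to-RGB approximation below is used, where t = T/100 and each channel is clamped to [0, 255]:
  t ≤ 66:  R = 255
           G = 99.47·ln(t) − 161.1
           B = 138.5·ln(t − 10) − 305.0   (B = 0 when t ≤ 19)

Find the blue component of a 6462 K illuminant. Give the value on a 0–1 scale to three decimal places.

0.977

t = 6462/100 = 64.62; the t ≤ 66 branch applies.
B = 138.5·ln(64.62 − 10) − 305.0 = 138.5·ln 54.62 − 305.0 = 138.5·4.0004 − 305.0 = 249.055.
On a 0–1 scale: 249.055/255 = 0.9767 → 0.977.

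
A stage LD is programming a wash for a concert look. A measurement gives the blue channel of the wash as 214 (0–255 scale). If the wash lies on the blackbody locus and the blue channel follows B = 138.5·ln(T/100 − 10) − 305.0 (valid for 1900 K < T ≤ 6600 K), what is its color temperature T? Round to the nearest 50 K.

5250 K

ln(t − 10) = (214 + 305.0) / 138.5 = 3.7473.
t − 10 = e^3.7473 = 42.406, so t = 52.406.
T = 100·t = 5241 K → 5250 K to the nearest 50 K.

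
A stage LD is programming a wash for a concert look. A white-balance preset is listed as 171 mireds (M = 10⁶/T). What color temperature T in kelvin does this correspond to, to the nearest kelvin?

5848 K

T = 10⁶ / 171 = 5847.95 K → 5848 K.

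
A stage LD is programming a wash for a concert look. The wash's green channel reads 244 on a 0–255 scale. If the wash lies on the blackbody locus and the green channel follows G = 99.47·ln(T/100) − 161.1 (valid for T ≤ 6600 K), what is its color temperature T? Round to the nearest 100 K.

ln t = (244 + 161.1) / 99.47 = 4.0726.
t = e^4.0726 = 58.709.
T = 100·t = 5871 K → 5900 K to the nearest 100 K.

5900 K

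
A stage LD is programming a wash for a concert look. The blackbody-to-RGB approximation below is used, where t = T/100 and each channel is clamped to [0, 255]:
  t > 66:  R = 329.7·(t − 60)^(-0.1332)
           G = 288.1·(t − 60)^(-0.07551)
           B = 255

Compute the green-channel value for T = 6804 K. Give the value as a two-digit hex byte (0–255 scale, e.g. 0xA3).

t = 6804/100 = 68.04; the t > 66 branch applies.
G = 288.1·(68.04 − 60)^(-0.07551) = 288.1·8.04^(-0.07551) = 288.1·0.85437 = 246.143.
Rounded: 246; in hex, 0xF6.

0xF6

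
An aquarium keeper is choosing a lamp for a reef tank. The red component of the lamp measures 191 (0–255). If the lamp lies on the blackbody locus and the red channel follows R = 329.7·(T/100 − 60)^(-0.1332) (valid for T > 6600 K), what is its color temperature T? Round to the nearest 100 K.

12000 K

(t − 60)^(-0.1332) = 191/329.7 = 0.57931.
t − 60 = 0.57931^(1/-0.1332) = 0.57931^(-7.508) = 60.245, so t = 120.245.
T = 100·t = 12025 K → 12000 K to the nearest 100 K.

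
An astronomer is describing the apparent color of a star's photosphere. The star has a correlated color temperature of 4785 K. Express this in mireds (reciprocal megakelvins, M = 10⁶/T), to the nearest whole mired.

M = 10⁶ / 4785 = 208.986 → 209 mireds.

209 mireds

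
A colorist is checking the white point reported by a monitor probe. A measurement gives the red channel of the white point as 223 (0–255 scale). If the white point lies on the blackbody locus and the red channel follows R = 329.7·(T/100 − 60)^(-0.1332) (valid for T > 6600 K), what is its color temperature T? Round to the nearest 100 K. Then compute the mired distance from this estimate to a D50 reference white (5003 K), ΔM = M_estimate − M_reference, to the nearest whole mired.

-73 mireds

(t − 60)^(-0.1332) = 223/329.7 = 0.67637.
t − 60 = 0.67637^(1/-0.1332) = 0.67637^(-7.508) = 18.831, so t = 78.831.
T = 100·t = 7883 K → 7900 K to the nearest 100 K.
M_estimate = 10⁶/7900 = 126.58; M_reference = 10⁶/5003 = 199.88.
ΔM = 126.58 − 199.88 = -73.30 → -73 mireds.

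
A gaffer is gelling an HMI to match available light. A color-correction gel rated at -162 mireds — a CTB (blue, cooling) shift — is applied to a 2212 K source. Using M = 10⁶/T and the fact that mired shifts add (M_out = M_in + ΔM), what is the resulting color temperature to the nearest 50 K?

3450 K

M_in = 10⁶/2212 = 452.08 mireds.
M_out = 452.08 + (-162) = 290.08 mireds.
T_out = 10⁶/290.08 = 3447.3 K → 3450 K.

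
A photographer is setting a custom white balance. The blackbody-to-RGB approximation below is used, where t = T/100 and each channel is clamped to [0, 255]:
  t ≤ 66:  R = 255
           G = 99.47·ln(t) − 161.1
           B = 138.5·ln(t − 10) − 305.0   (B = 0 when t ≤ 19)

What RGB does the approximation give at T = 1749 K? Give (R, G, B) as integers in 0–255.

(255, 124, 0)

t = 1749/100 = 17.49; the t ≤ 66 branch applies.
R = 255 by definition for t ≤ 66.
G = 99.47·ln 17.49 − 161.1 = 99.47·2.8616 − 161.1 = 123.546.
t = 17.49 ≤ 19, so B = 0.
Rounded: (255, 124, 0).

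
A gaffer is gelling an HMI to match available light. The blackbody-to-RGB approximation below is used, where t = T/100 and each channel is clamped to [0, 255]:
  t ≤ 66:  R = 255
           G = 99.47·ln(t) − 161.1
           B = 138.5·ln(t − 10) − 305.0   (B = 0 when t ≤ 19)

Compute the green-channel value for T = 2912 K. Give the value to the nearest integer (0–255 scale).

174

t = 2912/100 = 29.12; the t ≤ 66 branch applies.
G = 99.47·ln 29.12 − 161.1 = 99.47·3.3714 − 161.1 = 174.256.
Rounded: 174.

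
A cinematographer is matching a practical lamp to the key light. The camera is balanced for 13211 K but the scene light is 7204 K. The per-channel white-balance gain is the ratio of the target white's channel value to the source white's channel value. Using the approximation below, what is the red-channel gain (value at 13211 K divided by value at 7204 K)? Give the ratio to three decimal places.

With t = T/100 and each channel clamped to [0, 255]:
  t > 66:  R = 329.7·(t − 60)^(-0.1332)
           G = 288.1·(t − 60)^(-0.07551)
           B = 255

0.788

At 7204 K (t = 72.04):
  R = 329.7·(72.04 − 60)^(-0.1332) = 329.7·12.04^(-0.1332) = 329.7·0.71789 = 236.690.
At 13211 K (t = 132.11):
  R = 329.7·(132.11 − 60)^(-0.1332) = 329.7·72.11^(-0.1332) = 329.7·0.56561 = 186.481.
Gain = 186.481 / 236.690 = 0.7879 → 0.788.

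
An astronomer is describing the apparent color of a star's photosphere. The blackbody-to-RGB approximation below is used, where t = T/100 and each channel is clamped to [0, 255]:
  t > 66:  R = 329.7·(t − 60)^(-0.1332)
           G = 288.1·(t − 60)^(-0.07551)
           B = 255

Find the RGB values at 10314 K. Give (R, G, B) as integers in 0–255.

t = 10314/100 = 103.14; the t > 66 branch applies.
R = 329.7·(103.14 − 60)^(-0.1332) = 329.7·43.14^(-0.1332) = 329.7·0.60567 = 199.688.
G = 288.1·(103.14 − 60)^(-0.07551) = 288.1·43.14^(-0.07551) = 288.1·0.75258 = 216.817.
B = 255 by definition for t > 66.
Rounded: (200, 217, 255).

(200, 217, 255)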